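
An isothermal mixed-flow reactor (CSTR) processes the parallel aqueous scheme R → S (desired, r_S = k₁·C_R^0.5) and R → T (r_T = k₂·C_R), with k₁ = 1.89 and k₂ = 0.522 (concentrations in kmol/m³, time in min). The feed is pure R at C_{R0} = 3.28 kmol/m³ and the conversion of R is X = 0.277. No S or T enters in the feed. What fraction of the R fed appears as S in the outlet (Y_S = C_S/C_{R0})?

0.194

Exit C_R = C_{R0}(1−X) = 3.28×0.723 = 2.371 kmol/m³.
A CSTR operates uniformly at the exit composition, giving r_S = 2.911 and r_T = 1.238 (each k·C_R^n at C_R = 2.371).
Fraction of consumed R going to S: r_S/(r_S+r_T) = 0.7016.
C_S = 0.7016·C_{R0}·X = 0.7016×3.28×0.277 = 0.637 kmol/m³; Y_S = C_S/C_{R0} = 0.194.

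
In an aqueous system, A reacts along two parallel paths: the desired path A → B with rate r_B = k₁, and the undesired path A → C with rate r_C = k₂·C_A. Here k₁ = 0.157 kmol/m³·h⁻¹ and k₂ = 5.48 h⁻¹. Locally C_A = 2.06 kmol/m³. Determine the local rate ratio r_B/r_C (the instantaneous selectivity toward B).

S_{B/C} = r_B/r_C = (k₁)/(k₂·C_A) = (k₁/k₂)·C_A⁻¹.
= (0.157) / (5.48×2.060) = 0.1570/11.29 = 0.0139.

0.0139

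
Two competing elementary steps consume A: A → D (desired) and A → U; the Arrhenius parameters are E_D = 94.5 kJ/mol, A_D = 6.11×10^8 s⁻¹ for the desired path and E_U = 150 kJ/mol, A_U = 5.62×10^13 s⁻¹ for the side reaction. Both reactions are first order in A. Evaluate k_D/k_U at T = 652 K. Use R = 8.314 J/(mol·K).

With equal orders, S_{D/U} = k_D/k_U = (A_D/A_U)·exp[(E_U−E_D)/(RT)].
(E_U−E_D)/(RT) = (150−94.5)×10³/(8.314×652) = 55500/5421 = 10.24.
k_D/k_U = (6.11×10^8/5.62×10^13)·exp(10.24) = 1.087×10^-5 × 27959 = 0.304.

0.304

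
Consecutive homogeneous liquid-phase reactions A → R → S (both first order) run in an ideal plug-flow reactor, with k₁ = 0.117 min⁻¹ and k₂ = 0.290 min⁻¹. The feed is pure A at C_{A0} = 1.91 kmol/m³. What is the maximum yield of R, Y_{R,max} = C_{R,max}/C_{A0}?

0.218

At the optimum, C_{R,max}/C_{A0} = (k₁/k₂)^[k₂/(k₂−k₁)].
= (0.117/0.290)^(0.290/(0.290−0.117)) = (0.4034)^(1.676) = 0.2184.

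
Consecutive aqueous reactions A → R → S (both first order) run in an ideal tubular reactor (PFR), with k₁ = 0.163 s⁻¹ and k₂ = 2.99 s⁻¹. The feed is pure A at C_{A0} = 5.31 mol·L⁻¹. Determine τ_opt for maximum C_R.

Setting dC_R/dτ = 0 gives τ_opt = ln(k₂/k₁)/(k₂−k₁).
= ln(2.99/0.163)/(2.99−0.163) = ln(18.34)/2.827 = 2.909/2.827 = 1.03 s.

1.03 s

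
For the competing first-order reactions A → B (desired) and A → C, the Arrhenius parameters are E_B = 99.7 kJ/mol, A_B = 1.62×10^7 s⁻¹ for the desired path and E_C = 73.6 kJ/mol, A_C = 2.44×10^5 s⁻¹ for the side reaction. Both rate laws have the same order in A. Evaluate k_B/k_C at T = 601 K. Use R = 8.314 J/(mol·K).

0.358

With equal orders, S_{B/C} = k_B/k_C = (A_B/A_C)·exp[(E_C−E_B)/(RT)].
(E_C−E_B)/(RT) = (73.6−99.7)×10³/(8.314×601) = -26100/4997 = -5.223.
k_B/k_C = (1.62×10^7/2.44×10^5)·exp(-5.223) = 66.39 × 0.005389 = 0.358.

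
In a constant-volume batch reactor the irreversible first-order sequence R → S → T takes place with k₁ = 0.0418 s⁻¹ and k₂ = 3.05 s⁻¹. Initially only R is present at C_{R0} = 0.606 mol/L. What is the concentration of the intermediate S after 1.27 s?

Solving the coupled first-order balances gives C_S(t) = [k₁/(k₂−k₁)]·C_{R0}·(e^(−k₁t) − e^(−k₂t)).
e^(−k₁t) = e^(−0.0418×1.27) = e^(−0.05309) = 0.9483; e^(−k₂t) = e^(−3.873) = 0.02079.
C_S = 0.0418×0.606/(3.05−0.0418) × (0.9483−0.02079) = 0.008421×0.9275 = 0.007810 mol/L.

0.00781 mol/L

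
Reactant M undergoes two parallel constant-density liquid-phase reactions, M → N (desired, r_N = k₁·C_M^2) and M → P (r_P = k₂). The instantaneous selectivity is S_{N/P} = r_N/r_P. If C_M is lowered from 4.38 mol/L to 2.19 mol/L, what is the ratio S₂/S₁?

S_{N/P} = (k₁/k₂)·C_M^2, so S₂/S₁ = (C_{M,2}/C_{M,1})^2.
= (2.19/4.38)^2 = (0.5000)^2 = 0.250.

0.250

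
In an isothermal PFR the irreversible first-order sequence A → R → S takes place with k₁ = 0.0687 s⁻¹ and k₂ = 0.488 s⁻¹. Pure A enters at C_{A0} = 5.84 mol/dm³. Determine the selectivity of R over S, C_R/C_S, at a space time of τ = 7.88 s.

For first-order series with pure A initially, C_R(τ) = k₁C_{A0}/(k₂−k₁)·(e^(−k₁τ) − e^(−k₂τ)).
e^(−k₁τ) = e^(−0.0687×7.88) = e^(−0.5414) = 0.5820; e^(−k₂τ) = e^(−3.845) = 0.02138.
C_R = 0.0687×5.84/(0.488−0.0687) × (0.5820−0.02138) = 0.9569×0.5606 = 0.5364 mol/dm³.
C_A = C_{A0}e^(−k₁τ) = 3.399 mol/dm³, so C_S = C_{A0}−C_A−C_R = 1.905 mol/dm³; C_R/C_S = 0.282.

0.282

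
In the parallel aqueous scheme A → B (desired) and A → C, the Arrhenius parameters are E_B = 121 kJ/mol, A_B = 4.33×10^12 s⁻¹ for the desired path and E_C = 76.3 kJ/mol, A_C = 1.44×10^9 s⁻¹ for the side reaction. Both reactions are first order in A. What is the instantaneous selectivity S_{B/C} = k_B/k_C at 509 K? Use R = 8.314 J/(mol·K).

0.0778

Since both paths have the same order in A, the concentration cancels and S_{B/C} = k_B/k_C = (A_B/A_C)·exp[(E_C−E_B)/(RT)].
(E_C−E_B)/(RT) = (76.3−121)×10³/(8.314×509) = -44700/4232 = -10.56.
k_B/k_C = (4.33×10^12/1.44×10^9)·exp(-10.56) = 3007 × 2.586×10^-5 = 0.0778.
Since E_B > E_C, raising the temperature improves selectivity toward B.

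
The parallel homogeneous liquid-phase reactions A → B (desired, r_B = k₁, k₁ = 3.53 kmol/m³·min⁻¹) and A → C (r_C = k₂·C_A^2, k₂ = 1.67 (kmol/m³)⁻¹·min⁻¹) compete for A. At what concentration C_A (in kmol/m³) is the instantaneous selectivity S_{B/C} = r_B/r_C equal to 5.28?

S_{B/C} = (k₁/k₂)·C_A^-2 ⇒ C_A = (S·k₂/k₁)^(-0.5).
= (5.28×1.67/3.53)^(-0.5) = (2.498)^(-0.5) = 0.633 kmol/m³.

0.633 kmol/m³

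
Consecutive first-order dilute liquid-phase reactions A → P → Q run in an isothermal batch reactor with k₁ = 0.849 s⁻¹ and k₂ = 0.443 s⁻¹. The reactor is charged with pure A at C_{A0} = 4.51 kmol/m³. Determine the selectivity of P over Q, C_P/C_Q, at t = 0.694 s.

5.58

For first-order series with pure A initially, C_P(t) = k₁C_{A0}/(k₂−k₁)·(e^(−k₁t) − e^(−k₂t)).
e^(−k₁t) = e^(−0.849×0.694) = e^(−0.5892) = 0.5548; e^(−k₂t) = e^(−0.3074) = 0.7353.
C_P = 0.849×4.51/(0.443−0.849) × (0.5548−0.7353) = (-9.431)×(-0.1806) = 1.703 kmol/m³.
C_A = C_{A0}e^(−k₁t) = 2.502 kmol/m³, so C_Q = C_{A0}−C_A−C_P = 0.3052 kmol/m³; C_P/C_Q = 5.58.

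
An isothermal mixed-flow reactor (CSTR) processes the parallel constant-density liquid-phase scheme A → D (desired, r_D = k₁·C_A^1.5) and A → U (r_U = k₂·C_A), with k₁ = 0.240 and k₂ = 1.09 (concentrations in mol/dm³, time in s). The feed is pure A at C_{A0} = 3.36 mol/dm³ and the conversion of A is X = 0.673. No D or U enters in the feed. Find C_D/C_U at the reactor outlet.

0.231

Exit C_A = C_{A0}(1−X) = 3.36×0.327 = 1.099 mol/dm³.
Rates in a CSTR are evaluated at the outlet concentration: r_D = 0.240×1.099^1.5 = 0.2764, r_U = 1.09×1.099 = 1.198.
Overall selectivity = C_D/C_U = r_Dτ/(r_Uτ) = r_D/r_U = 0.231.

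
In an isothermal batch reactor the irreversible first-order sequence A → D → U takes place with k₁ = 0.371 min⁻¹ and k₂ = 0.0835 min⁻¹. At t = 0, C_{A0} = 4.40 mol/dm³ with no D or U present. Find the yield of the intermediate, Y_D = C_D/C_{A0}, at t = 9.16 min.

0.557

The intermediate concentration in a first-order A→B→C sequence is C_D = k₁C_{A0}(e^(−k₁t) − e^(−k₂t))/(k₂−k₁).
e^(−k₁t) = e^(−0.371×9.16) = e^(−3.398) = 0.03343; e^(−k₂t) = e^(−0.7649) = 0.4654.
C_D = 0.371×4.40/(0.0835−0.371) × (0.03343−0.4654) = (-5.678)×(-0.4320) = 2.453 mol/dm³.
Y_D = C_D/C_{A0} = 2.453/4.40 = 0.557.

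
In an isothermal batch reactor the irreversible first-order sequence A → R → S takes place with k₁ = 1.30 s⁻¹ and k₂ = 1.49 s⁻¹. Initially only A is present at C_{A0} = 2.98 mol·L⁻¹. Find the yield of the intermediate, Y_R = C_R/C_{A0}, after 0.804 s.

For first-order series with pure A initially, C_R(t) = k₁C_{A0}/(k₂−k₁)·(e^(−k₁t) − e^(−k₂t)).
e^(−k₁t) = e^(−1.30×0.804) = e^(−1.045) = 0.3516; e^(−k₂t) = e^(−1.198) = 0.3018.
C_R = 1.30×2.98/(1.49−1.30) × (0.3516−0.3018) = 20.39×0.04981 = 1.016 mol·L⁻¹.
Y_R = C_R/C_{A0} = 1.016/2.98 = 0.341.

0.341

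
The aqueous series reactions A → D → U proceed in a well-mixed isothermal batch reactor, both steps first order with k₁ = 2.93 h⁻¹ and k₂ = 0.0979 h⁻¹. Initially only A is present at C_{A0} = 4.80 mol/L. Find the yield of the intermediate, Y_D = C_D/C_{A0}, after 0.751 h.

For first-order series with pure A initially, C_D(t) = k₁C_{A0}/(k₂−k₁)·(e^(−k₁t) − e^(−k₂t)).
e^(−k₁t) = e^(−2.93×0.751) = e^(−2.200) = 0.1108; e^(−k₂t) = e^(−0.07352) = 0.9291.
C_D = 2.93×4.80/(0.0979−2.93) × (0.1108−0.9291) = (-4.966)×(-0.8184) = 4.064 mol/L.
Y_D = C_D/C_{A0} = 4.064/4.80 = 0.847.

0.847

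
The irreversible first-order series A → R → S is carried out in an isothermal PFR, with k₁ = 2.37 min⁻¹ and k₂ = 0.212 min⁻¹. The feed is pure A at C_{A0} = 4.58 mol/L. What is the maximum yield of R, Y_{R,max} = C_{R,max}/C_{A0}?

0.789

Evaluating C_R at τ_opt = ln(k₂/k₁)/(k₂−k₁) gives C_{R,max}/C_{A0} = (k₁/k₂)^[k₂/(k₂−k₁)].
= (2.37/0.212)^(0.212/(0.212−2.37)) = (11.18)^(-0.09824) = 0.7889.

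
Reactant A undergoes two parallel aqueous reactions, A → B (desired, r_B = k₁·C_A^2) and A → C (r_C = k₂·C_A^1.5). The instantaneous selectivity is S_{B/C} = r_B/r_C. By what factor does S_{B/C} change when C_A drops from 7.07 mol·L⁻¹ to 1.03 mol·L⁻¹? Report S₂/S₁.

0.382

S_{B/C} = (k₁/k₂)·C_A^0.5, so S₂/S₁ = (C_{A,2}/C_{A,1})^0.5.
= (1.03/7.07)^0.5 = (0.1457)^0.5 = 0.382.
Selectivity toward B falls as C_A falls — high-concentration operation is favoured.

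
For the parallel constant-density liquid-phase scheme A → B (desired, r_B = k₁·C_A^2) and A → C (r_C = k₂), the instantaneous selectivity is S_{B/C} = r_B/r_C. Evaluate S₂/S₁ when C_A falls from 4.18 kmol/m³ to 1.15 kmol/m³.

S_{B/C} = (k₁/k₂)·C_A^2, so S₂/S₁ = (C_{A,2}/C_{A,1})^2.
= (1.15/4.18)^2 = (0.2751)^2 = 0.0757.

0.0757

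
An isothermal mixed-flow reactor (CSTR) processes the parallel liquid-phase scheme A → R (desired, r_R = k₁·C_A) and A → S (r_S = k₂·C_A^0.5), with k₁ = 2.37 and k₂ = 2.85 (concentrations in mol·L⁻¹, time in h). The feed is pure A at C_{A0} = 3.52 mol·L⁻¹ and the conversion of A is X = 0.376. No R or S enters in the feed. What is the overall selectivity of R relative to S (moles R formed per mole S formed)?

1.23

Exit C_A = C_{A0}(1−X) = 3.52×0.624 = 2.196 mol·L⁻¹.
Rates in a CSTR are evaluated at the outlet concentration: r_R = 2.37×2.196 = 5.206, r_S = 2.85×2.196^0.5 = 4.224.
Overall selectivity = C_R/C_S = r_Rτ/(r_Sτ) = r_R/r_S = 1.23.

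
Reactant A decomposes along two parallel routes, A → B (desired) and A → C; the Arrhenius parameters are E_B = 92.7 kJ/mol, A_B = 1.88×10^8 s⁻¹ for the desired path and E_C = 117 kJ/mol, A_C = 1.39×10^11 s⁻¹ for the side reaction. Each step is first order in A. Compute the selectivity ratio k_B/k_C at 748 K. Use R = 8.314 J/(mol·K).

With equal orders, S_{B/C} = k_B/k_C = (A_B/A_C)·exp[(E_C−E_B)/(RT)].
(E_C−E_B)/(RT) = (117−92.7)×10³/(8.314×748) = 24300/6219 = 3.907.
k_B/k_C = (1.88×10^8/1.39×10^11)·exp(3.907) = 0.001353 × 49.77 = 0.0673.

0.0673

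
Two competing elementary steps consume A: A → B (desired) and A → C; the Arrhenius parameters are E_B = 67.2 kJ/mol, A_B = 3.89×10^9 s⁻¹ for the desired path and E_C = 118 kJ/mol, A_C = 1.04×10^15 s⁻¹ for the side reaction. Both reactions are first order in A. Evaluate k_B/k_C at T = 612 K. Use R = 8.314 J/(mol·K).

0.0811

Since both paths have the same order in A, the concentration cancels and S_{B/C} = k_B/k_C = (A_B/A_C)·exp[(E_C−E_B)/(RT)].
(E_C−E_B)/(RT) = (118−67.2)×10³/(8.314×612) = 50800/5088 = 9.984.
k_B/k_C = (3.89×10^9/1.04×10^15)·exp(9.984) = 3.740×10^-6 × 21676 = 0.0811.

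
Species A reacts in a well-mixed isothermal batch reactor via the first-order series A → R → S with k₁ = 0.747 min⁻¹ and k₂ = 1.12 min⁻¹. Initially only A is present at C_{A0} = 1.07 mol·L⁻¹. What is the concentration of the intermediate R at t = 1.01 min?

For first-order series with pure A initially, C_R(t) = k₁C_{A0}/(k₂−k₁)·(e^(−k₁t) − e^(−k₂t)).
e^(−k₁t) = e^(−0.747×1.01) = e^(−0.7545) = 0.4703; e^(−k₂t) = e^(−1.131) = 0.3226.
C_R = 0.747×1.07/(1.12−0.747) × (0.4703−0.3226) = 2.143×0.1476 = 0.3163 mol·L⁻¹.

0.316 mol·L⁻¹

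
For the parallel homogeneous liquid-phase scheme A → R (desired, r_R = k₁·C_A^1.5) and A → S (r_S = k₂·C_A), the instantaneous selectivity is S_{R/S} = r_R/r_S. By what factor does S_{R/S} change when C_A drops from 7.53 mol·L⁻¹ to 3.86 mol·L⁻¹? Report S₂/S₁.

0.716

S_{R/S} = (k₁/k₂)·C_A^0.5, so S₂/S₁ = (C_{A,2}/C_{A,1})^0.5.
= (3.86/7.53)^0.5 = (0.5126)^0.5 = 0.716.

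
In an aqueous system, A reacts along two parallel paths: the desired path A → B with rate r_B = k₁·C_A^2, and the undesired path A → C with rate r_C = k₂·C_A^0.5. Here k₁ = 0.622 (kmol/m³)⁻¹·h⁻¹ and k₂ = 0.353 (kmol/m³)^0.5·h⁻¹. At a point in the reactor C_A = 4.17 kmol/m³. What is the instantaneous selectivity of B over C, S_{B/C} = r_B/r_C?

15.0

S_{B/C} = r_B/r_C = (k₁·C_A^2)/(k₂·C_A^0.5) = (k₁/k₂)·C_A^1.5.
= (0.622×4.170^2) / (0.353×4.170^0.5) = 10.82/0.7208 = 15.0.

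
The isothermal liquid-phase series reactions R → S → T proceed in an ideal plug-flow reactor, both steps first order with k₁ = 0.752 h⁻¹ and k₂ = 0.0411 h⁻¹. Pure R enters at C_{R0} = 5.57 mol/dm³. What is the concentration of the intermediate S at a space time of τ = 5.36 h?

4.62 mol/dm³

The intermediate concentration in a first-order A→B→C sequence is C_S = k₁C_{R0}(e^(−k₁τ) − e^(−k₂τ))/(k₂−k₁).
e^(−k₁τ) = e^(−0.752×5.36) = e^(−4.031) = 0.01776; e^(−k₂τ) = e^(−0.2203) = 0.8023.
C_S = 0.752×5.57/(0.0411−0.752) × (0.01776−0.8023) = (-5.892)×(-0.7845) = 4.622 mol/dm³.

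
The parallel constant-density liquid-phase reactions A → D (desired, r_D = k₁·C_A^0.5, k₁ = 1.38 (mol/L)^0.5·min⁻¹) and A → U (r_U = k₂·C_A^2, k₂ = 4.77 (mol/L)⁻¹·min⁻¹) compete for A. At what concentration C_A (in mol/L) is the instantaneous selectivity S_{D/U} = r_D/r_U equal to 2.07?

S_{D/U} = (k₁/k₂)·C_A^-1.5 ⇒ C_A = (S·k₂/k₁)^(1/(-1.5)).
= (2.07×4.77/1.38)^(-0.6667) = (7.155)^(-0.6667) = 0.269 mol/L.

0.269 mol/L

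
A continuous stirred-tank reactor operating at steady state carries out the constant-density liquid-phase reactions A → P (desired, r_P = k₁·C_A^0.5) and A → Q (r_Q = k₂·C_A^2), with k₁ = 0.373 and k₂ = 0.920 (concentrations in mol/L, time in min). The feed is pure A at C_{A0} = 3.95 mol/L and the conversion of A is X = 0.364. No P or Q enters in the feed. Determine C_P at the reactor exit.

0.133 mol/L

Exit C_A = C_{A0}(1−X) = 3.95×0.636 = 2.512 mol/L.
In a CSTR the entire volume is at exit conditions, so r_P = 0.373×2.512^0.5 = 0.5912 and r_Q = 0.920×2.512^2 = 5.806.
Fraction of consumed A going to P: r_P/(r_P+r_Q) = 0.09241.
C_P = 0.09241·C_{A0}·X = 0.09241×3.95×0.364 = 0.133 mol/L.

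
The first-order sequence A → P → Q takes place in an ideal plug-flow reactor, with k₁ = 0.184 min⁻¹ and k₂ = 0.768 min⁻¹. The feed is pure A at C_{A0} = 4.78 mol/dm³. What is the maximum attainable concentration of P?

0.730 mol/dm³

At the optimum, C_{P,max}/C_{A0} = (k₁/k₂)^[k₂/(k₂−k₁)].
= (0.184/0.768)^(0.768/(0.768−0.184)) = (0.2396)^(1.315) = 0.1527.
C_{P,max} = 0.1527×4.78 = 0.730 mol/dm³.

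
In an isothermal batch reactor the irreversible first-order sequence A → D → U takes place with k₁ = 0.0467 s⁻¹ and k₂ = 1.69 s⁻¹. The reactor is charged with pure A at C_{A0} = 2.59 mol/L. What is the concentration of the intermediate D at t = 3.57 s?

For first-order series with pure A initially, C_D(t) = k₁C_{A0}/(k₂−k₁)·(e^(−k₁t) − e^(−k₂t)).
e^(−k₁t) = e^(−0.0467×3.57) = e^(−0.1667) = 0.8464; e^(−k₂t) = e^(−6.033) = 0.002398.
C_D = 0.0467×2.59/(1.69−0.0467) × (0.8464−0.002398) = 0.07360×0.8440 = 0.06212 mol/L.

0.0621 mol/L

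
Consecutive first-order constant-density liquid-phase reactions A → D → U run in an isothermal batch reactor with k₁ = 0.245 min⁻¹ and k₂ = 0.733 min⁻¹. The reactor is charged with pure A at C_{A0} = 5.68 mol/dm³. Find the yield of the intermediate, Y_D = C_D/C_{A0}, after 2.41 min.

The intermediate concentration in a first-order A→B→C sequence is C_D = k₁C_{A0}(e^(−k₁t) − e^(−k₂t))/(k₂−k₁).
e^(−k₁t) = e^(−0.245×2.41) = e^(−0.5905) = 0.5541; e^(−k₂t) = e^(−1.767) = 0.1709.
C_D = 0.245×5.68/(0.733−0.245) × (0.5541−0.1709) = 2.852×0.3832 = 1.093 mol/dm³.
Y_D = C_D/C_{A0} = 1.093/5.68 = 0.192.

0.192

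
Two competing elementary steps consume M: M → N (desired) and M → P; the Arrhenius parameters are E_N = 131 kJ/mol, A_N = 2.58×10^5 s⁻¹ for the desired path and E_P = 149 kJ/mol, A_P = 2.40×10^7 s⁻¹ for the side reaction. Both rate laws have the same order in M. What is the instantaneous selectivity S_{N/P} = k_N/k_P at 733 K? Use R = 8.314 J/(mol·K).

With equal orders, S_{N/P} = k_N/k_P = (A_N/A_P)·exp[(E_P−E_N)/(RT)].
(E_P−E_N)/(RT) = (149−131)×10³/(8.314×733) = 18000/6094 = 2.954.
k_N/k_P = (2.58×10^5/2.40×10^7)·exp(2.954) = 0.01075 × 19.18 = 0.206.
Since E_N < E_P, lowering the temperature improves selectivity toward N.

0.206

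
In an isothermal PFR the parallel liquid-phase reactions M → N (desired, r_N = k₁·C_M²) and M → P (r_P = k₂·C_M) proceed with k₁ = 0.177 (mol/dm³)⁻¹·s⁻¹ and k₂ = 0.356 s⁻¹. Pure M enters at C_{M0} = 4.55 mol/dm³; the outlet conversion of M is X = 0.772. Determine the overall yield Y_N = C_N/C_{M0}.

0.433

C_M = C_{M0}(1−X) = 1.037 mol/dm³.
Along a PFR/batch, dC_P/dC_M = −r_P/(r_N+r_P) = −k₂/(k₂+k₁·C_M).
Integrating from C_{M0} to C_M: C_P = (0.356/0.177)·ln[(0.356+0.177·4.55)/(0.356+0.177·1.04)] = 2.011·ln(1.161/0.5396) = 1.542 mol/dm³.
Then C_N = (C_{M0}−C_M) − C_P = 3.513 − 1.542 = 1.971 mol/dm³.
Y_N = C_N/C_{M0} = 1.971/4.55 = 0.433.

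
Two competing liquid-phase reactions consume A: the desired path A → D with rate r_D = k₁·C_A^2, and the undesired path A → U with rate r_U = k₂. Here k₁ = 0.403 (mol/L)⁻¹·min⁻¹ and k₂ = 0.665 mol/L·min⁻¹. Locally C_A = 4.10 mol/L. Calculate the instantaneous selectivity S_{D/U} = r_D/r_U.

S_{D/U} = r_D/r_U = (k₁·C_A^2)/(k₂) = (k₁/k₂)·C_A^2.
= (0.403×4.100^2) / (0.665) = 6.774/0.6650 = 10.2.
Since the desired path is higher order in A, keeping C_A high (PFR or concentrated feed) favours D.

10.2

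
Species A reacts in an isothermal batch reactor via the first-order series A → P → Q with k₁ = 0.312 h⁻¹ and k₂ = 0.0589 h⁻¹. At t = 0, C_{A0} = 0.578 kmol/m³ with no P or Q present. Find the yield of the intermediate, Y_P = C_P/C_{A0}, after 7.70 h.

0.672

The intermediate concentration in a first-order A→B→C sequence is C_P = k₁C_{A0}(e^(−k₁t) − e^(−k₂t))/(k₂−k₁).
e^(−k₁t) = e^(−0.312×7.70) = e^(−2.402) = 0.09050; e^(−k₂t) = e^(−0.4535) = 0.6354.
C_P = 0.312×0.578/(0.0589−0.312) × (0.09050−0.6354) = (-0.7125)×(-0.5449) = 0.3882 kmol/m³.
Y_P = C_P/C_{A0} = 0.3882/0.578 = 0.672.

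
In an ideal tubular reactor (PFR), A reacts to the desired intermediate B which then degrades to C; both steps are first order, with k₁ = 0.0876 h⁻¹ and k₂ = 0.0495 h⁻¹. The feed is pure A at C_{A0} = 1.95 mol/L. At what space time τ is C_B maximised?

15.0 h

The intermediate peaks when r₁ = r₂, i.e. k₁e^(−k₁τ) = k₂e^(−k₂τ), giving τ_opt = ln(k₂/k₁)/(k₂−k₁).
= ln(0.0495/0.0876)/(0.0495−0.0876) = ln(0.5651)/-0.03810 = -0.5708/-0.03810 = 15.0 h.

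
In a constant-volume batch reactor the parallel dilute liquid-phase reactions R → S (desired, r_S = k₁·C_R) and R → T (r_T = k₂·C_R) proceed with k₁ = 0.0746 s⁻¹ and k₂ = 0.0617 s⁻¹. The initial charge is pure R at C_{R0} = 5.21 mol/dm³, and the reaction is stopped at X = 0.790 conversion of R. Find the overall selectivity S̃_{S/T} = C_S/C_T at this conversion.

C_R = C_{R0}(1−X) = 1.094 mol/dm³.
Both paths are first order in R, so the instantaneous fraction to S is constant: dC_S/d(−C_R) = k₁/(k₁+k₂) = 0.5473.
C_S = 0.5473·(C_{R0}−C_R) = 0.5473×4.116 = 2.25 mol/dm³.
C_T = (C_{R0}−C_R)−C_S = 1.863 mol/dm³; S̃_{S/T} = 2.253/1.863 = 1.21.

1.21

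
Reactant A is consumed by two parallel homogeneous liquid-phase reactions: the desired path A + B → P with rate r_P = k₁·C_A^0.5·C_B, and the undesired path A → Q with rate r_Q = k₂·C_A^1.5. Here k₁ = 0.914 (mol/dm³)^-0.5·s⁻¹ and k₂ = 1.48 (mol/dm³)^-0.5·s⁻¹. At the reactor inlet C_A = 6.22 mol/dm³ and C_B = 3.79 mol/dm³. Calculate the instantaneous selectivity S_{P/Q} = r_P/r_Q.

0.376

S_{P/Q} = r_P/r_Q = (k₁·C_A^0.5·C_B)/(k₂·C_A^1.5) = (k₁/k₂)·C_A⁻¹·C_B.
= (0.914×6.220^0.5×3.790) / (1.48×6.220^1.5) = 8.639/22.96 = 0.376.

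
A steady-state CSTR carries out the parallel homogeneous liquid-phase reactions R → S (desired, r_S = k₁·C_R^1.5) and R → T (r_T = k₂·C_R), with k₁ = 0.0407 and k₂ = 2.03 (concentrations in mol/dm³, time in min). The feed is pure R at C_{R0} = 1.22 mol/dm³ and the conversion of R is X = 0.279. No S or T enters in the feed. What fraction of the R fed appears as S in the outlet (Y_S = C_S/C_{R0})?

Exit C_R = C_{R0}(1−X) = 1.22×0.721 = 0.8796 mol/dm³.
Rates in a CSTR are evaluated at the outlet concentration: r_S = 0.0407×0.8796^1.5 = 0.03358, r_T = 2.03×0.8796 = 1.786.
Fraction of consumed R going to S: r_S/(r_S+r_T) = 0.01846.
C_S = 0.01846·C_{R0}·X = 0.01846×1.22×0.279 = 0.00628 mol/dm³; Y_S = C_S/C_{R0} = 0.00515.

0.00515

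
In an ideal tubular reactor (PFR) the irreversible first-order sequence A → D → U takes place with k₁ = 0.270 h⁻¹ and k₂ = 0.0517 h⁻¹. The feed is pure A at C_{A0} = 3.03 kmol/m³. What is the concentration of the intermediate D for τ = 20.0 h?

1.32 kmol/m³

For first-order series with pure A initially, C_D(τ) = k₁C_{A0}/(k₂−k₁)·(e^(−k₁τ) − e^(−k₂τ)).
e^(−k₁τ) = e^(−0.270×20.0) = e^(−5.400) = 0.004517; e^(−k₂τ) = e^(−1.034) = 0.3556.
C_D = 0.270×3.03/(0.0517−0.270) × (0.004517−0.3556) = (-3.748)×(-0.3511) = 1.316 kmol/m³.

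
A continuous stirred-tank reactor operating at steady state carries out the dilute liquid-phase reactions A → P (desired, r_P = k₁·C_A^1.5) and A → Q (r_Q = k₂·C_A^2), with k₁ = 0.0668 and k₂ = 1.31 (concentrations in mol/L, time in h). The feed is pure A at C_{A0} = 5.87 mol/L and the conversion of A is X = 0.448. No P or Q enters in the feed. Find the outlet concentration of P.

0.0724 mol/L

Exit C_A = C_{A0}(1−X) = 5.87×0.552 = 3.240 mol/L.
In a CSTR the entire volume is at exit conditions, so r_P = 0.0668×3.240^1.5 = 0.3896 and r_Q = 1.31×3.240^2 = 13.75.
Fraction of consumed A going to P: r_P/(r_P+r_Q) = 0.02755.
C_P = 0.02755·C_{A0}·X = 0.02755×5.87×0.448 = 0.0724 mol/L.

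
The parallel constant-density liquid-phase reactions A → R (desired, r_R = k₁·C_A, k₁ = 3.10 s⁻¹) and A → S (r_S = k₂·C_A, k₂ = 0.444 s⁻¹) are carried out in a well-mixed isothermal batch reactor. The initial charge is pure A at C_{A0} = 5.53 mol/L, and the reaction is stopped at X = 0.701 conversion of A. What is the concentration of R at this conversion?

3.39 mol/L

C_A = C_{A0}(1−X) = 1.653 mol/L.
Both paths are first order in A, so the instantaneous fraction to R is constant: dC_R/d(−C_A) = k₁/(k₁+k₂) = 0.8747.
C_R = 0.8747·(C_{A0}−C_A) = 0.8747×3.877 = 3.39 mol/L.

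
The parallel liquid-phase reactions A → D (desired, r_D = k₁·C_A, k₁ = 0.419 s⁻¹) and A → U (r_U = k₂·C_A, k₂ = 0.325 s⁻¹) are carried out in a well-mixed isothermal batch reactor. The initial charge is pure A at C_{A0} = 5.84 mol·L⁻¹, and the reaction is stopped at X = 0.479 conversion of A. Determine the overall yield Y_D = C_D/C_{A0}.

C_A = C_{A0}(1−X) = 3.043 mol·L⁻¹.
Both paths are first order in A, so the instantaneous fraction to D is constant: dC_D/d(−C_A) = k₁/(k₁+k₂) = 0.5632.
C_D = 0.5632·(C_{A0}−C_A) = 0.5632×2.797 = 1.58 mol·L⁻¹.
Y_D = C_D/C_{A0} = 1.575/5.84 = 0.270.

0.270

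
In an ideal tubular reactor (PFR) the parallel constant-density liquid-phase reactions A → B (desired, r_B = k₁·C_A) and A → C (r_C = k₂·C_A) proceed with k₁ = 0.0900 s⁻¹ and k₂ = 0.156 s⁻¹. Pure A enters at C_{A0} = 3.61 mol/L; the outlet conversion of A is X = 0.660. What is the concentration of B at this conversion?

C_A = C_{A0}(1−X) = 1.227 mol/L.
Both paths are first order in A, so the instantaneous fraction to B is constant: dC_B/d(−C_A) = k₁/(k₁+k₂) = 0.3659.
C_B = 0.3659·(C_{A0}−C_A) = 0.3659×2.383 = 0.872 mol/L.

0.872 mol/L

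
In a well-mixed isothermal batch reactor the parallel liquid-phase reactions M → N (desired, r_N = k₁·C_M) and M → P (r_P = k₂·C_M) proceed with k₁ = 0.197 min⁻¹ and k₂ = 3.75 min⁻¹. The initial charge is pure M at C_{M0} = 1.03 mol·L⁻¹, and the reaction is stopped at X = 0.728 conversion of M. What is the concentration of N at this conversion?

0.0374 mol·L⁻¹

C_M = C_{M0}(1−X) = 0.2802 mol·L⁻¹.
Both paths are first order in M, so the instantaneous fraction to N is constant: dC_N/d(−C_M) = k₁/(k₁+k₂) = 0.04991.
C_N = 0.04991·(C_{M0}−C_M) = 0.04991×0.7498 = 0.0374 mol·L⁻¹.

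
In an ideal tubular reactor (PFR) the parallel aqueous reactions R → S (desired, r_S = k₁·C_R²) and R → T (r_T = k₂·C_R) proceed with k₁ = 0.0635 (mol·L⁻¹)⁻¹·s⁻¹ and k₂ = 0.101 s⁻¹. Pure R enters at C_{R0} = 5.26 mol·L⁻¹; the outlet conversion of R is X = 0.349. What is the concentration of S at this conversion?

1.34 mol·L⁻¹

C_R = C_{R0}(1−X) = 3.424 mol·L⁻¹.
Along a PFR/batch, dC_T/dC_R = −r_T/(r_S+r_T) = −k₂/(k₂+k₁·C_R).
Integrating from C_{R0} to C_R: C_T = (0.101/0.0635)·ln[(0.101+0.0635·5.26)/(0.101+0.0635·3.42)] = 1.591·ln(0.4350/0.3184) = 0.4961 mol·L⁻¹.
Then C_S = (C_{R0}−C_R) − C_T = 1.836 − 0.4961 = 1.340 mol·L⁻¹.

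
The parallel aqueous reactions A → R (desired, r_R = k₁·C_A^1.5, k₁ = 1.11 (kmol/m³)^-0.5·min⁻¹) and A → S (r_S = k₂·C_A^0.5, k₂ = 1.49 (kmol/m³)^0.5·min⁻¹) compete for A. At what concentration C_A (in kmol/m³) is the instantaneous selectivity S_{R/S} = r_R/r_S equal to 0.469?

0.630 kmol/m³

S_{R/S} = (k₁/k₂)·C_A ⇒ C_A = S·k₂/k₁.
= 0.469×1.49/1.11 = 0.630 kmol/m³.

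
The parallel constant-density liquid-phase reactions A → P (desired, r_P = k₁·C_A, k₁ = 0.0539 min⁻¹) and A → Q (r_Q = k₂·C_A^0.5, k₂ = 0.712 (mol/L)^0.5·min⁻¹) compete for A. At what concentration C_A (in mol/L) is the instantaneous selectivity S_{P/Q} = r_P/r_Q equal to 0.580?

58.7 mol/L

S_{P/Q} = (k₁/k₂)·C_A^0.5 ⇒ C_A = (S·k₂/k₁)^(2).
= (0.580×0.712/0.0539)^(2) = (7.662)^(2) = 58.7 mol/L.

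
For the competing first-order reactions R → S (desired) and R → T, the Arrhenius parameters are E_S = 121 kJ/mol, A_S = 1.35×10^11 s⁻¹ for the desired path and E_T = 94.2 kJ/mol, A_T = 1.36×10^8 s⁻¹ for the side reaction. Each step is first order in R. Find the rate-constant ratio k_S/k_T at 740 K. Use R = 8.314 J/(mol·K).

Since both paths have the same order in R, the concentration cancels and S_{S/T} = k_S/k_T = (A_S/A_T)·exp[(E_T−E_S)/(RT)].
(E_T−E_S)/(RT) = (94.2−121)×10³/(8.314×740) = -26800/6152 = -4.356.
k_S/k_T = (1.35×10^11/1.36×10^8)·exp(-4.356) = 992.6 × 0.01283 = 12.7.
Since E_S > E_T, raising the temperature improves selectivity toward S.

12.7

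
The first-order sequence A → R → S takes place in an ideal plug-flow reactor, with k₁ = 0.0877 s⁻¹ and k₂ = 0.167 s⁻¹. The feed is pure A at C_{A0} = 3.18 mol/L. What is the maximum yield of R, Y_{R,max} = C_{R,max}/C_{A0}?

For a first-order series the maximum intermediate yield is C_{R,max}/C_{A0} = (k₁/k₂)^[k₂/(k₂−k₁)].
= (0.0877/0.167)^(0.167/(0.167−0.0877)) = (0.5251)^(2.106) = 0.2576.

0.258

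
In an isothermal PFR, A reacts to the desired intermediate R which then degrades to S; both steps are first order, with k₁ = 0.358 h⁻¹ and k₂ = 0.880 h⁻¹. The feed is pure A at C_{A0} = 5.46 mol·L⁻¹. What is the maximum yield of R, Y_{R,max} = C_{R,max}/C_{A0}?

0.220

For a first-order series the maximum intermediate yield is C_{R,max}/C_{A0} = (k₁/k₂)^[k₂/(k₂−k₁)].
= (0.358/0.880)^(0.880/(0.880−0.358)) = (0.4068)^(1.686) = 0.2195.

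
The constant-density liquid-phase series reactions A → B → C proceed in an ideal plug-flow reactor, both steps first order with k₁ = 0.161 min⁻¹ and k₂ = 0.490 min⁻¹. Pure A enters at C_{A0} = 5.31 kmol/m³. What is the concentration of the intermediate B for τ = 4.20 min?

Solving the coupled first-order balances gives C_B(τ) = [k₁/(k₂−k₁)]·C_{A0}·(e^(−k₁τ) − e^(−k₂τ)).
e^(−k₁τ) = e^(−0.161×4.20) = e^(−0.6762) = 0.5085; e^(−k₂τ) = e^(−2.058) = 0.1277.
C_B = 0.161×5.31/(0.490−0.161) × (0.5085−0.1277) = 2.599×0.3808 = 0.9896 kmol/m³.

0.990 kmol/m³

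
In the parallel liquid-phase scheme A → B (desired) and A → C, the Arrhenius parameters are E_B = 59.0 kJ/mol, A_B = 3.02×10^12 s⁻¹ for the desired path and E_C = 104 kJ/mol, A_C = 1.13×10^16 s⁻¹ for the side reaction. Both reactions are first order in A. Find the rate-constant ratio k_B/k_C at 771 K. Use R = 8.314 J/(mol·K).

0.299

With equal orders, S_{B/C} = k_B/k_C = (A_B/A_C)·exp[(E_C−E_B)/(RT)].
(E_C−E_B)/(RT) = (104−59.0)×10³/(8.314×771) = 45000/6410 = 7.020.
k_B/k_C = (3.02×10^12/1.13×10^16)·exp(7.020) = 2.673×10^-4 × 1119 = 0.299.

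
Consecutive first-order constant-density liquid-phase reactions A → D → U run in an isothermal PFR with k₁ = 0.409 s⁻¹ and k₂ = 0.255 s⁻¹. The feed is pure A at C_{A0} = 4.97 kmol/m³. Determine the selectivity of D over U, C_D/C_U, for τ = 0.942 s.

Solving the coupled first-order balances gives C_D(τ) = [k₁/(k₂−k₁)]·C_{A0}·(e^(−k₁τ) − e^(−k₂τ)).
e^(−k₁τ) = e^(−0.409×0.942) = e^(−0.3853) = 0.6803; e^(−k₂τ) = e^(−0.2402) = 0.7865.
C_D = 0.409×4.97/(0.255−0.409) × (0.6803−0.7865) = (-13.20)×(-0.1062) = 1.402 kmol/m³.
C_A = C_{A0}e^(−k₁τ) = 3.381 kmol/m³, so C_U = C_{A0}−C_A−C_D = 0.1873 kmol/m³; C_D/C_U = 7.48.

7.48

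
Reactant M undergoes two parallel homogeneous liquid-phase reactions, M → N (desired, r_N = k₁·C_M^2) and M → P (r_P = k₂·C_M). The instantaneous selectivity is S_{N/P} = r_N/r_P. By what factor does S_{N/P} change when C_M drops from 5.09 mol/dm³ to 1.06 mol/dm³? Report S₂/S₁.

S_{N/P} = (k₁/k₂)·C_M, so S₂/S₁ = (C_{M,2}/C_{M,1}).
= 1.06/5.09 = 0.208.

0.208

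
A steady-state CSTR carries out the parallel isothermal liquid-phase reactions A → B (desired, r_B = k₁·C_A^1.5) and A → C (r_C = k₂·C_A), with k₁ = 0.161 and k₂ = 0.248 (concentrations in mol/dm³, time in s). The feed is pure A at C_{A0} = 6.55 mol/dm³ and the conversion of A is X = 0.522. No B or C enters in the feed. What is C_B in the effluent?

1.83 mol/dm³

Exit C_A = C_{A0}(1−X) = 6.55×0.478 = 3.131 mol/dm³.
A CSTR operates uniformly at the exit composition, giving r_B = 0.8919 and r_C = 0.7765 (each k·C_A^n at C_A = 3.131).
Fraction of consumed A going to B: r_B/(r_B+r_C) = 0.5346.
C_B = 0.5346·C_{A0}·X = 0.5346×6.55×0.522 = 1.83 mol/dm³.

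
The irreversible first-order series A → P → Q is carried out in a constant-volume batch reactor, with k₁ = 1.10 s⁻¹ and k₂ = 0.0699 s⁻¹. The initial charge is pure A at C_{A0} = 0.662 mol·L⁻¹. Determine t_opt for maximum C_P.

For first-order series the maximum of C_P occurs at t_opt = ln(k₂/k₁)/(k₂−k₁).
= ln(0.0699/1.10)/(0.0699−1.10) = ln(0.06355)/-1.030 = -2.756/-1.030 = 2.68 s.

2.68 s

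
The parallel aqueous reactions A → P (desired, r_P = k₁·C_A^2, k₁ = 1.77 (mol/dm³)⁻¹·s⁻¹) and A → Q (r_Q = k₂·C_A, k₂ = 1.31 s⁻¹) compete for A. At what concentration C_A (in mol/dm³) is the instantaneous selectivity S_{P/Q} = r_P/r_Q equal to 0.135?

S_{P/Q} = (k₁/k₂)·C_A ⇒ C_A = S·k₂/k₁.
= 0.135×1.31/1.77 = 0.0999 mol/dm³.

0.0999 mol/dm³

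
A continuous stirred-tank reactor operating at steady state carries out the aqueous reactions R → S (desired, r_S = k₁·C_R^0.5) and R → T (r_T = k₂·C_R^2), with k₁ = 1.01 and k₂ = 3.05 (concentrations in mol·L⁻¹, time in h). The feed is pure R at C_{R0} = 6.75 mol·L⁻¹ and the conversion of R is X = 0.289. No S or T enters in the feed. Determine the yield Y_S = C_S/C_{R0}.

Exit C_R = C_{R0}(1−X) = 6.75×0.711 = 4.799 mol·L⁻¹.
In a CSTR the entire volume is at exit conditions, so r_S = 1.01×4.799^0.5 = 2.213 and r_T = 3.05×4.799^2 = 70.25.
Fraction of consumed R going to S: r_S/(r_S+r_T) = 0.03053.
C_S = 0.03053·C_{R0}·X = 0.03053×6.75×0.289 = 0.0596 mol·L⁻¹; Y_S = C_S/C_{R0} = 0.00882.

0.00882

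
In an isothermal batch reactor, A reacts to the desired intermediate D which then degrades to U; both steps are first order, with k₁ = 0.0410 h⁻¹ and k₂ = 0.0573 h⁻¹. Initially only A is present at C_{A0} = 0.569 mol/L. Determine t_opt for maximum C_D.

20.5 h

For first-order series the maximum of C_D occurs at t_opt = ln(k₂/k₁)/(k₂−k₁).
= ln(0.0573/0.0410)/(0.0573−0.0410) = ln(1.398)/0.01630 = 0.3347/0.01630 = 20.5 h.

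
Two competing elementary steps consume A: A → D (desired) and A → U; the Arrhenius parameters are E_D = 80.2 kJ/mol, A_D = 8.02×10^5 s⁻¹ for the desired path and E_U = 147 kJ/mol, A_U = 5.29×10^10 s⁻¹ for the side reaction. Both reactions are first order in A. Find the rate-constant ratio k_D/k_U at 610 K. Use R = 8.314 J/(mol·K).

7.96

Since both paths have the same order in A, the concentration cancels and S_{D/U} = k_D/k_U = (A_D/A_U)·exp[(E_U−E_D)/(RT)].
(E_U−E_D)/(RT) = (147−80.2)×10³/(8.314×610) = 66800/5072 = 13.17.
k_D/k_U = (8.02×10^5/5.29×10^10)·exp(13.17) = 1.516×10^-5 × 5.252×10^5 = 7.96.
Since E_D < E_U, lowering the temperature improves selectivity toward D.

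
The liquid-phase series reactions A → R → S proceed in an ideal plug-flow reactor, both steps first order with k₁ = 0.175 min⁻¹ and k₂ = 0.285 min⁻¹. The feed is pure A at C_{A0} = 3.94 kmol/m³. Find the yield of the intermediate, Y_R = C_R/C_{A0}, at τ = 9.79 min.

0.189

Solving the coupled first-order balances gives C_R(τ) = [k₁/(k₂−k₁)]·C_{A0}·(e^(−k₁τ) − e^(−k₂τ)).
e^(−k₁τ) = e^(−0.175×9.79) = e^(−1.713) = 0.1803; e^(−k₂τ) = e^(−2.790) = 0.06141.
C_R = 0.175×3.94/(0.285−0.175) × (0.1803−0.06141) = 6.268×0.1189 = 0.7451 kmol/m³.
Y_R = C_R/C_{A0} = 0.7451/3.94 = 0.189.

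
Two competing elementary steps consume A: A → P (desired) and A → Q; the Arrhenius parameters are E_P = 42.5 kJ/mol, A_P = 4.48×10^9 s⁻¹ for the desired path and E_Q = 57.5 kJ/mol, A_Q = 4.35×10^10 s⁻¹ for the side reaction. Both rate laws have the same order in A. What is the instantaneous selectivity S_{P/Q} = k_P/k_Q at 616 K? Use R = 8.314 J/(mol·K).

Since both paths have the same order in A, the concentration cancels and S_{P/Q} = k_P/k_Q = (A_P/A_Q)·exp[(E_Q−E_P)/(RT)].
(E_Q−E_P)/(RT) = (57.5−42.5)×10³/(8.314×616) = 15000/5121 = 2.929.
k_P/k_Q = (4.48×10^9/4.35×10^10)·exp(2.929) = 0.1030 × 18.71 = 1.93.
Since E_P < E_Q, lowering the temperature improves selectivity toward P.

1.93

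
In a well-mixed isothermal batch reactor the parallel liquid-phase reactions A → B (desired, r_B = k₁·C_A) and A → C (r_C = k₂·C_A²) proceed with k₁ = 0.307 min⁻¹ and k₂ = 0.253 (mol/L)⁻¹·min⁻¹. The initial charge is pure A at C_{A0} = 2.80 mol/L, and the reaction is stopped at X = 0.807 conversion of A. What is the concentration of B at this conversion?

1.00 mol/L

C_A = C_{A0}(1−X) = 0.5404 mol/L.
Along a PFR/batch, dC_B/dC_A = −r_B/(r_B+r_C) = −k₁/(k₁+k₂·C_A).
Integrating from C_{A0} to C_A: C_B = (0.307/0.253)·ln[(0.307+0.253·2.80)/(0.307+0.253·0.540)] = 1.213·ln(1.015/0.4437) = 1.005 mol/L.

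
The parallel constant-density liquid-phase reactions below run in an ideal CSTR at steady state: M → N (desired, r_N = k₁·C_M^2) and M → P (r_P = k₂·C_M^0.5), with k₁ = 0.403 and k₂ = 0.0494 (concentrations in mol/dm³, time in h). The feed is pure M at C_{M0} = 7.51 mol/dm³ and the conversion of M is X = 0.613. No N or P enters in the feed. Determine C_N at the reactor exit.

Exit C_M = C_{M0}(1−X) = 7.51×0.387 = 2.906 mol/dm³.
A CSTR operates uniformly at the exit composition, giving r_N = 3.404 and r_P = 0.08422 (each k·C_M^n at C_M = 2.906).
Fraction of consumed M going to N: r_N/(r_N+r_P) = 0.9759.
C_N = 0.9759·C_{M0}·X = 0.9759×7.51×0.613 = 4.49 mol/dm³.

4.49 mol/dm³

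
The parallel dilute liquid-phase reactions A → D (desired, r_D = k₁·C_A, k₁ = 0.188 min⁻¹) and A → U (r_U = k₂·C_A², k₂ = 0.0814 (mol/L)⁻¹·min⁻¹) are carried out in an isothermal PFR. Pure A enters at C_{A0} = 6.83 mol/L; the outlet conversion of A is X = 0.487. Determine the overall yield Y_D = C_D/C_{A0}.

0.153

C_A = C_{A0}(1−X) = 3.504 mol/L.
Along a PFR/batch, dC_D/dC_A = −r_D/(r_D+r_U) = −k₁/(k₁+k₂·C_A).
Integrating from C_{A0} to C_A: C_D = (0.188/0.0814)·ln[(0.188+0.0814·6.83)/(0.188+0.0814·3.50)] = 2.310·ln(0.7440/0.4732) = 1.045 mol/L.
Y_D = C_D/C_{A0} = 1.045/6.83 = 0.153.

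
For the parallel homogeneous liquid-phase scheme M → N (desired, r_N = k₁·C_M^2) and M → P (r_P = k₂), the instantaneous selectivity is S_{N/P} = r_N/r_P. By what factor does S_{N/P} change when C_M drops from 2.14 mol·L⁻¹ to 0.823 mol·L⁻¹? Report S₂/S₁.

S_{N/P} = (k₁/k₂)·C_M^2, so S₂/S₁ = (C_{M,2}/C_{M,1})^2.
= (0.823/2.14)^2 = (0.3846)^2 = 0.148.
Selectivity toward N falls as C_M falls — high-concentration operation is favoured.

0.148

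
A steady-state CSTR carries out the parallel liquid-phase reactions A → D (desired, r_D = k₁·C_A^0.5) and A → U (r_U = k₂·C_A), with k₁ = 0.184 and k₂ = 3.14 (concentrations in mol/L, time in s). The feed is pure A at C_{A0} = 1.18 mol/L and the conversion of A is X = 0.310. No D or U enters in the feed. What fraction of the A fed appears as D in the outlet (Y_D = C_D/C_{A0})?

0.0189

Exit C_A = C_{A0}(1−X) = 1.18×0.690 = 0.8142 mol/L.
A CSTR operates uniformly at the exit composition, giving r_D = 0.1660 and r_U = 2.557 (each k·C_A^n at C_A = 0.8142).
Fraction of consumed A going to D: r_D/(r_D+r_U) = 0.06098.
C_D = 0.06098·C_{A0}·X = 0.06098×1.18×0.310 = 0.0223 mol/L; Y_D = C_D/C_{A0} = 0.0189.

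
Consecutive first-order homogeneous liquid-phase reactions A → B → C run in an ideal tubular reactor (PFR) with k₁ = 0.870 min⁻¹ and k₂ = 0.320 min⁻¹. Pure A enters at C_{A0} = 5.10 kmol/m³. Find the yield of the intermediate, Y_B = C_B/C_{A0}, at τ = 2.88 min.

For first-order series with pure A initially, C_B(τ) = k₁C_{A0}/(k₂−k₁)·(e^(−k₁τ) − e^(−k₂τ)).
e^(−k₁τ) = e^(−0.870×2.88) = e^(−2.506) = 0.08163; e^(−k₂τ) = e^(−0.9216) = 0.3979.
C_B = 0.870×5.10/(0.320−0.870) × (0.08163−0.3979) = (-8.067)×(-0.3163) = 2.551 kmol/m³.
Y_B = C_B/C_{A0} = 2.551/5.10 = 0.500.

0.500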